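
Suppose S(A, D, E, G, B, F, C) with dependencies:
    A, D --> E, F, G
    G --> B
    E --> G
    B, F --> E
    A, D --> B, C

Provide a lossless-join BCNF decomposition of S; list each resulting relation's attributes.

Candidate key of the original relation: {A, D}.
Within {A, B, C, D, E, F, G}: {G}⁺ ∩ {A, B, C, D, E, F, G} = {B, G}, not the whole set, so G --> B violates BCNF; decompose into {B, G} and {A, C, D, E, F, G}.
{B, G} is in BCNF.
Within {A, C, D, E, F, G}: {E}⁺ ∩ {A, C, D, E, F, G} = {E, G}, not the whole set, so E --> G violates BCNF; decompose into {E, G} and {A, C, D, E, F}.
{E, G} is in BCNF.
{A, C, D, E, F} is in BCNF.

{A, C, D, E, F}; {B, G}; {E, G}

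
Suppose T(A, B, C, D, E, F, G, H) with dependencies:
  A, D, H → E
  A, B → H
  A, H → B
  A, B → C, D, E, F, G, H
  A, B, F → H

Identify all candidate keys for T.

No FD produces {A}, so it must be in every candidate key.
{A, B}⁺ = {A, B, C, D, E, F, G, H} — all of the relation — so {A, B} is a candidate key.
{A, H}⁺ = {A, B, C, D, E, F, G, H} — all of the relation — so {A, H} is a candidate key.
These are minimal and exhaustive — every other superkey contains one of them.

{A, B}, {A, H}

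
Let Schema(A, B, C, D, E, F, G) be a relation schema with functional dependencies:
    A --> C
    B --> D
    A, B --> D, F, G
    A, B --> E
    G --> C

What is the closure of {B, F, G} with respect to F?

Start with {B, F, G}.
B --> D applies; add {D} → now {B, D, F, G}.
G --> C applies; add {C} → now {B, C, D, F, G}.
No further FD applies.

{B, C, D, F, G}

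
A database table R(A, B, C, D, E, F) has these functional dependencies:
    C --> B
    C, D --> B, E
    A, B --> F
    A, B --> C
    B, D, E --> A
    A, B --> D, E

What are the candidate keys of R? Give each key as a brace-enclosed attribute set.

{A, B}, {A, C}, {B, D, E}, {C, D}

Closure of {A, B} is {A, B, C, D, E, F}, the whole schema; {A, B} is a candidate key.
Closure of {A, C} is {A, B, C, D, E, F}, the whole schema; {A, C} is a candidate key.
Closure of {C, D} is {A, B, C, D, E, F}, the whole schema; {C, D} is a candidate key.
Closure of {B, D, E} is {A, B, C, D, E, F}, the whole schema; {B, D, E} is a candidate key.
These are minimal and exhaustive — every other superkey contains one of them.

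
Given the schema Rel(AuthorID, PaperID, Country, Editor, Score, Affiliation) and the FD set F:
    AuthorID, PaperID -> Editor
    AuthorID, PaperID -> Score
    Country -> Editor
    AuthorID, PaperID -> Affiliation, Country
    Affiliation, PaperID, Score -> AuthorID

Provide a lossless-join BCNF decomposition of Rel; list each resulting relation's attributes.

Candidate keys of the original relation: {Affiliation, PaperID, Score}, {AuthorID, PaperID}.
Within {Affiliation, AuthorID, Country, Editor, PaperID, Score}: {Country}⁺ ∩ {Affiliation, AuthorID, Country, Editor, PaperID, Score} = {Country, Editor}, not the whole set, so Country -> Editor violates BCNF; decompose into {Country, Editor} and {Affiliation, AuthorID, Country, PaperID, Score}.
{Country, Editor} is in BCNF.
{Affiliation, AuthorID, Country, PaperID, Score} is in BCNF.

{Affiliation, AuthorID, Country, PaperID, Score}; {Country, Editor}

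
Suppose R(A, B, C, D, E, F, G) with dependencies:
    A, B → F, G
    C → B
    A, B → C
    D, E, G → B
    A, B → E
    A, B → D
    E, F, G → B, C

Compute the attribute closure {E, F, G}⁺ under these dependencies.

{B, C, E, F, G}

Start with {E, F, G}.
E, F, G → B, C applies; add {B, C} → now {B, C, E, F, G}.
No further FD applies.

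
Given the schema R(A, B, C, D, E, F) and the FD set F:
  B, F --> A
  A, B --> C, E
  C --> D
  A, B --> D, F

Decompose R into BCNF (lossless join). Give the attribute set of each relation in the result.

Candidate keys of the original relation: {A, B}, {B, F}.
In {A, B, C, D, E, F}, {C} is not a superkey ({C}⁺ restricted to this set is {C, D}), so split on C --> D into {C, D} and {A, B, C, E, F}.
{C, D} has no BCNF violation.
{A, B, C, E, F} has no BCNF violation.

{A, B, C, E, F}; {C, D}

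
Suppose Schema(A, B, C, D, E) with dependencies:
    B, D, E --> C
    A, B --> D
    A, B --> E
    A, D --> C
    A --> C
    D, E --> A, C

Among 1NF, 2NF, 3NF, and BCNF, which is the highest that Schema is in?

1NF

Candidate keys: {A, B}, {B, D, E}. Prime attributes: {A, B, D, E}.
A, D --> C breaks BCNF: {A, D}⁺ = {A, C, D}, so {A, D} is not a superkey.
Because {C} is non-prime and the left side of A, D --> C is not a superkey, the relation is not in 3NF.
Since {A} ⊂ {A, B} and {A}⁺ ⊇ {C} with {C} non-prime, there is a partial dependency; 2NF fails.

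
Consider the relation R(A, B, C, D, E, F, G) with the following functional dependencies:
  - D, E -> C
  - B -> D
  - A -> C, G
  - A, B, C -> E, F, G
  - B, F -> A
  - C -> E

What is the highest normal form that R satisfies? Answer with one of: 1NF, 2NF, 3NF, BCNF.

Candidate keys: {A, B}, {B, F}. Prime attributes: {A, B, F}.
D, E -> C breaks BCNF: {D, E}⁺ = {C, D, E}, so {D, E} is not a superkey.
Because {C} is non-prime and the left side of D, E -> C is not a superkey, the relation is not in 3NF.
Since {A} ⊂ {A, B} and {A}⁺ ⊇ {C, E, G} with {C, E, G} non-prime, there is a partial dependency; 2NF fails.

1NF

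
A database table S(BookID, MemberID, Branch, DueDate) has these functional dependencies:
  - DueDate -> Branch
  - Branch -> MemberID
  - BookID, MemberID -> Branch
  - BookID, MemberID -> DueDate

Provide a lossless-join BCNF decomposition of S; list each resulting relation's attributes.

Candidate keys of the original relation: {BookID, Branch}, {BookID, DueDate}, {BookID, MemberID}.
Within {BookID, Branch, DueDate, MemberID}: {DueDate}⁺ ∩ {BookID, Branch, DueDate, MemberID} = {Branch, DueDate, MemberID}, not the whole set, so DueDate -> Branch, MemberID violates BCNF; decompose into {Branch, DueDate, MemberID} and {BookID, DueDate}.
Within {Branch, DueDate, MemberID}: {Branch}⁺ ∩ {Branch, DueDate, MemberID} = {Branch, MemberID}, not the whole set, so Branch -> MemberID violates BCNF; decompose into {Branch, MemberID} and {Branch, DueDate}.
{Branch, MemberID} is in BCNF.
{Branch, DueDate} is in BCNF.
{BookID, DueDate} is in BCNF.

{BookID, DueDate}; {Branch, DueDate}; {Branch, MemberID}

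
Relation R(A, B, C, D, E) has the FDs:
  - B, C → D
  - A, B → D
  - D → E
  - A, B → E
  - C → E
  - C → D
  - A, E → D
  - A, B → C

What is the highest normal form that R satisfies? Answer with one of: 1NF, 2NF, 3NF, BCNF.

2NF

Candidate key: {A, B}. Prime attributes: {A, B}.
B, C → D breaks BCNF: {B, C}⁺ = {B, C, D, E}, so {B, C} is not a superkey.
Because {D} is non-prime and the left side of B, C → D is not a superkey, the relation is not in 3NF.
No non-prime attribute depends on a proper subset of any candidate key, so 2NF holds.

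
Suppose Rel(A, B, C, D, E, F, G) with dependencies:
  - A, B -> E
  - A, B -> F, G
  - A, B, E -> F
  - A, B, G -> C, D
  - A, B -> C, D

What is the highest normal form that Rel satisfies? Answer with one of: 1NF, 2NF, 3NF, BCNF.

Candidate key: {A, B}. Prime attributes: {A, B}.
Each dependency's left side is a superkey — BCNF holds.

BCNF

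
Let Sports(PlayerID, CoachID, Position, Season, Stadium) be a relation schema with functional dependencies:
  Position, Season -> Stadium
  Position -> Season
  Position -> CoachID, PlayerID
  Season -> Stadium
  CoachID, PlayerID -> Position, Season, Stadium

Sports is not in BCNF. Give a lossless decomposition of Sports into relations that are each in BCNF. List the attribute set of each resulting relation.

{CoachID, PlayerID, Position, Season}; {Season, Stadium}

Candidate keys of the original relation: {CoachID, PlayerID}, {Position}.
In {CoachID, PlayerID, Position, Season, Stadium}, {Season} is not a superkey ({Season}⁺ restricted to this set is {Season, Stadium}), so split on Season -> Stadium into {Season, Stadium} and {CoachID, PlayerID, Position, Season}.
{Season, Stadium} has no BCNF violation.
{CoachID, PlayerID, Position, Season} has no BCNF violation.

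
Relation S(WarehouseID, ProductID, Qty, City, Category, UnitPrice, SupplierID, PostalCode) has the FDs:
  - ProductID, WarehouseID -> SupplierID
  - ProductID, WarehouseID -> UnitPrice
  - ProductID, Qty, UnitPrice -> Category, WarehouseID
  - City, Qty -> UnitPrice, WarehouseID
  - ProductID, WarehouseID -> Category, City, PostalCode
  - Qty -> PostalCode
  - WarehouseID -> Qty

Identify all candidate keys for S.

{ProductID} never appears on the right of any FD, so every key must include it.
{ProductID, WarehouseID}⁺ = {Category, City, PostalCode, ProductID, Qty, SupplierID, UnitPrice, WarehouseID}, which is every attribute, so {ProductID, WarehouseID} is a candidate key.
{City, ProductID, Qty}⁺ = {Category, City, PostalCode, ProductID, Qty, SupplierID, UnitPrice, WarehouseID}, which is every attribute, so {City, ProductID, Qty} is a candidate key.
{ProductID, Qty, UnitPrice}⁺ = {Category, City, PostalCode, ProductID, Qty, SupplierID, UnitPrice, WarehouseID}, which is every attribute, so {ProductID, Qty, UnitPrice} is a candidate key.
These are minimal and exhaustive — every other superkey contains one of them.

{City, ProductID, Qty}, {ProductID, Qty, UnitPrice}, {ProductID, WarehouseID}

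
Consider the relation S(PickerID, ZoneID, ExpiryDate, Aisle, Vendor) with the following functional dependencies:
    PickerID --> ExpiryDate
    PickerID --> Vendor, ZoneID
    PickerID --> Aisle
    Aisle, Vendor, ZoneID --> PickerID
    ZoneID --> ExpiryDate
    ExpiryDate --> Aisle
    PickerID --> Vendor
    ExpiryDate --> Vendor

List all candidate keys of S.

Closure of {PickerID} is {Aisle, ExpiryDate, PickerID, Vendor, ZoneID}, the whole schema; {PickerID} is a candidate key.
Closure of {ZoneID} is {Aisle, ExpiryDate, PickerID, Vendor, ZoneID}, the whole schema; {ZoneID} is a candidate key.
No proper subset of any of these is a key, and no other minimal superkey exists.

{PickerID}, {ZoneID}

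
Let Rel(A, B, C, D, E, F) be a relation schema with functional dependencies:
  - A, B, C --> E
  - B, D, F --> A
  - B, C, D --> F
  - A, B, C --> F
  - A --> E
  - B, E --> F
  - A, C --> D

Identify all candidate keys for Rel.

{A, B, C}, {B, C, D}

Attributes never on any right-hand side: {B, C} — every candidate key must contain all of them.
{A, B, C}⁺ = {A, B, C, D, E, F} — all of the relation — so {A, B, C} is a candidate key.
{B, C, D}⁺ = {A, B, C, D, E, F} — all of the relation — so {B, C, D} is a candidate key.
These are minimal and exhaustive — every other superkey contains one of them.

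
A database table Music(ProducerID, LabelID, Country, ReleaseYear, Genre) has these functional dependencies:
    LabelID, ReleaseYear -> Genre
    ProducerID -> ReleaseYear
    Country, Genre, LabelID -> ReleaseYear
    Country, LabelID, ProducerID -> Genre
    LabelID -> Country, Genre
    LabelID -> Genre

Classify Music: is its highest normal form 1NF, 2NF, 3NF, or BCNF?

Candidate key: {LabelID, ProducerID}. Prime attributes: {LabelID, ProducerID}.
LabelID, ReleaseYear -> Genre breaks BCNF: {LabelID, ReleaseYear}⁺ = {Country, Genre, LabelID, ReleaseYear}, so {LabelID, ReleaseYear} is not a superkey.
LabelID, ReleaseYear -> Genre determines the non-prime attribute {Genre} from a non-superkey — 3NF is violated.
The proper key subset {LabelID} of {LabelID, ProducerID} determines non-prime {Country, Genre, ReleaseYear}, so the relation is not even in 2NF.

1NF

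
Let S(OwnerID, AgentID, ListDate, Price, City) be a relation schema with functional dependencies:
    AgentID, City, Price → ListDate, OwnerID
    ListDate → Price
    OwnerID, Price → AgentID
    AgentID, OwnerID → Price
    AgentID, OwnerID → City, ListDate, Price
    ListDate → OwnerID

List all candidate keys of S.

{AgentID, City, Price}, {AgentID, OwnerID}, {ListDate}, {OwnerID, Price}

{ListDate}⁺ = {AgentID, City, ListDate, OwnerID, Price}, which is every attribute, so {ListDate} is a candidate key.
{AgentID, OwnerID}⁺ = {AgentID, City, ListDate, OwnerID, Price}, which is every attribute, so {AgentID, OwnerID} is a candidate key.
{OwnerID, Price}⁺ = {AgentID, City, ListDate, OwnerID, Price}, which is every attribute, so {OwnerID, Price} is a candidate key.
{AgentID, City, Price}⁺ = {AgentID, City, ListDate, OwnerID, Price}, which is every attribute, so {AgentID, City, Price} is a candidate key.
Any other superkey properly contains one of these, so there are no further candidate keys.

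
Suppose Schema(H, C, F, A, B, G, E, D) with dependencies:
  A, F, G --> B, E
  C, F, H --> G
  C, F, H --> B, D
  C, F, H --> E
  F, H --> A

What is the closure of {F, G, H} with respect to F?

Start with {F, G, H}.
F, H --> A applies; add {A} → now {A, F, G, H}.
A, F, G --> B, E applies; add {B, E} → now {A, B, E, F, G, H}.
No further FD applies.

{A, B, E, F, G, H}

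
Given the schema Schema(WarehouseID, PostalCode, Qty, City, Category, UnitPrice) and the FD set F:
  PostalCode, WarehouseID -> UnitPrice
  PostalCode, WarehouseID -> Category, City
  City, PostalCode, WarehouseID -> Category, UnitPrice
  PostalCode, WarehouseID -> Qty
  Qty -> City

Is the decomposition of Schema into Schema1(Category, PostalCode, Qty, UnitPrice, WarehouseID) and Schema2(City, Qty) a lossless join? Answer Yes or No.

Yes

Common attributes: {Qty}; their closure is {City, Qty}.
This includes all of Schema2, so the common attributes are a superkey of Schema2 — the join is lossless.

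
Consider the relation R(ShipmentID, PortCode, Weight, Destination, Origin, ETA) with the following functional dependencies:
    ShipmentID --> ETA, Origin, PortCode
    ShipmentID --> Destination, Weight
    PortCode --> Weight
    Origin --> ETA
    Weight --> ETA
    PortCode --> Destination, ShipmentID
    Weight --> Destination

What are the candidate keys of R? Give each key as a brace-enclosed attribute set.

{PortCode} is a candidate key since {PortCode}⁺ = {Destination, ETA, Origin, PortCode, ShipmentID, Weight} covers every attribute.
{ShipmentID} is a candidate key since {ShipmentID}⁺ = {Destination, ETA, Origin, PortCode, ShipmentID, Weight} covers every attribute.
No proper subset of any of these is a key, and no other minimal superkey exists.

{PortCode}, {ShipmentID}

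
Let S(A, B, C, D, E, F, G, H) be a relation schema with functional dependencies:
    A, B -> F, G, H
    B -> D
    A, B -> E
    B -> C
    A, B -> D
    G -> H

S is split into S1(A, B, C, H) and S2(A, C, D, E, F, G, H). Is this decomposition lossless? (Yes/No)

S1 ∩ S2 = {A, C, H}; its closure under F is {A, C, H}.
Neither S1 nor S2 is contained in that closure, so the decomposition is lossy.

No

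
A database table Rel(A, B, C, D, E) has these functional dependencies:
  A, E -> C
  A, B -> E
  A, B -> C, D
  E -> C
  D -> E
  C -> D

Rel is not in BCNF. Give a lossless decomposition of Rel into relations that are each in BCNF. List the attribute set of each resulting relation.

{A, B, E}; {C, D, E}

Candidate key of the original relation: {A, B}.
{A, B, C, D, E}: {A, E} determines {A, C, D, E} here but is not a superkey — split on A, E -> C, D, giving {A, C, D, E} and {A, B, E}.
{A, C, D, E}: {E} determines {C, D, E} here but is not a superkey — split on E -> C, D, giving {C, D, E} and {A, E}.
{C, D, E}: every determinant is a superkey — BCNF.
{A, E}: every determinant is a superkey — BCNF.
{A, B, E}: every determinant is a superkey — BCNF.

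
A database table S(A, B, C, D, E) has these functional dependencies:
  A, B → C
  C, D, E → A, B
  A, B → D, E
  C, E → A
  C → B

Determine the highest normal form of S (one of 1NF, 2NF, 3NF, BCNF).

3NF

Candidate keys: {A, B}, {A, C}, {C, E}. Prime attributes: {A, B, C, E}.
For C → B we have {C}⁺ = {B, C}; {C} is not a superkey, so BCNF fails.
Since {B} ⊆ prime attributes and every other non-superkey FD also has a prime right side, the schema is in 3NF.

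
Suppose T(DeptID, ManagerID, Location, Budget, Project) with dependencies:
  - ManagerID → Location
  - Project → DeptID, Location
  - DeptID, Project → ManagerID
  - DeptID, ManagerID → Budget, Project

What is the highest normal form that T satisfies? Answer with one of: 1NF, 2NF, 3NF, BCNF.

1NF

Candidate keys: {DeptID, ManagerID}, {Project}. Prime attributes: {DeptID, ManagerID, Project}.
ManagerID → Location: {ManagerID}⁺ = {Location, ManagerID}, which is not all of the attributes, so the left side is not a superkey — BCNF is violated.
ManagerID → Location determines the non-prime attribute {Location} from a non-superkey — 3NF is violated.
The proper key subset {ManagerID} of {DeptID, ManagerID} determines non-prime {Location}, so the relation is not even in 2NF.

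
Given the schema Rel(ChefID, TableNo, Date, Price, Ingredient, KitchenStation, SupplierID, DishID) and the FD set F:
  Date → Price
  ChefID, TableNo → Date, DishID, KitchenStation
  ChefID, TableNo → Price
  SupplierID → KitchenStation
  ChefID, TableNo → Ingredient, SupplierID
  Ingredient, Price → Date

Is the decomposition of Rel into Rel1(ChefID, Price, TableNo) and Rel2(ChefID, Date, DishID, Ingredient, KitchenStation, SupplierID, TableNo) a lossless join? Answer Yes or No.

Rel1 ∩ Rel2 = {ChefID, TableNo}; its closure under F is {ChefID, Date, DishID, Ingredient, KitchenStation, Price, SupplierID, TableNo}.
Rel1 is contained in that closure, so Rel1 ∩ Rel2 → Rel1 holds and the join is lossless.

Yes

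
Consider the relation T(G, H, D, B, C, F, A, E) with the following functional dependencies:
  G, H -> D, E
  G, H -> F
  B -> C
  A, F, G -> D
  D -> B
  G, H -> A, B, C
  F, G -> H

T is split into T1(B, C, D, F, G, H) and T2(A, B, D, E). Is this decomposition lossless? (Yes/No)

The shared attributes are {B, D} and {B, D}⁺ = {B, C, D}.
The closure covers neither T1 nor T2 entirely; the join is not lossless.

No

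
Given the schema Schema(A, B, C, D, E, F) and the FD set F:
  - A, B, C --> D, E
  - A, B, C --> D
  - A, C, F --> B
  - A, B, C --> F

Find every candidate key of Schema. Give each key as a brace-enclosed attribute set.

{A, C} never appear on the right of any FD, so every key must include all of them.
{A, B, C}⁺ = {A, B, C, D, E, F}, which is every attribute, so {A, B, C} is a candidate key.
{A, C, F}⁺ = {A, B, C, D, E, F}, which is every attribute, so {A, C, F} is a candidate key.
Any other superkey properly contains one of these, so there are no further candidate keys.

{A, B, C}, {A, C, F}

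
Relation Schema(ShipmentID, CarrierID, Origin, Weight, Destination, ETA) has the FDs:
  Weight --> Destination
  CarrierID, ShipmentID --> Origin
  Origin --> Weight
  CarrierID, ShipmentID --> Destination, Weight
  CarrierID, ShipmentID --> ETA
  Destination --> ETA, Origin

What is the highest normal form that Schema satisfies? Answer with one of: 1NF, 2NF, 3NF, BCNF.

2NF

Candidate key: {CarrierID, ShipmentID}. Prime attributes: {CarrierID, ShipmentID}.
For Weight --> Destination we have {Weight}⁺ = {Destination, ETA, Origin, Weight}; {Weight} is not a superkey, so BCNF fails.
Because {Destination} is non-prime and the left side of Weight --> Destination is not a superkey, the relation is not in 3NF.
No proper subset of a key has a non-prime attribute in its closure, so there is no partial dependency; 2NF holds.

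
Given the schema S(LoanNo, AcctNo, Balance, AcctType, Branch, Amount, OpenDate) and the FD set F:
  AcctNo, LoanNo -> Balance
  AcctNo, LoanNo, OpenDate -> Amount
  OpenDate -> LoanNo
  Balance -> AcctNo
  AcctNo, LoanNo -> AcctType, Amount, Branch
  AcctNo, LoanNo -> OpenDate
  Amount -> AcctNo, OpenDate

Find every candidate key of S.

{Amount}⁺ = {AcctNo, AcctType, Amount, Balance, Branch, LoanNo, OpenDate} — all of the relation — so {Amount} is a candidate key.
{AcctNo, LoanNo}⁺ = {AcctNo, AcctType, Amount, Balance, Branch, LoanNo, OpenDate} — all of the relation — so {AcctNo, LoanNo} is a candidate key.
{AcctNo, OpenDate}⁺ = {AcctNo, AcctType, Amount, Balance, Branch, LoanNo, OpenDate} — all of the relation — so {AcctNo, OpenDate} is a candidate key.
{Balance, LoanNo}⁺ = {AcctNo, AcctType, Amount, Balance, Branch, LoanNo, OpenDate} — all of the relation — so {Balance, LoanNo} is a candidate key.
{Balance, OpenDate}⁺ = {AcctNo, AcctType, Amount, Balance, Branch, LoanNo, OpenDate} — all of the relation — so {Balance, OpenDate} is a candidate key.
Any other superkey properly contains one of these, so there are no further candidate keys.

{AcctNo, LoanNo}, {AcctNo, OpenDate}, {Amount}, {Balance, LoanNo}, {Balance, OpenDate}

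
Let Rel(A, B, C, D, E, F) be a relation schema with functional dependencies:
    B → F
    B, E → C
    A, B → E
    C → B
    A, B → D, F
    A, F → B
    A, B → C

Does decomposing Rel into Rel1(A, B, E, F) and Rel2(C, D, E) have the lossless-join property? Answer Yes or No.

No

Rel1 ∩ Rel2 = {E}; its closure under F is {E}.
Neither Rel1 nor Rel2 is contained in that closure, so the decomposition is lossy.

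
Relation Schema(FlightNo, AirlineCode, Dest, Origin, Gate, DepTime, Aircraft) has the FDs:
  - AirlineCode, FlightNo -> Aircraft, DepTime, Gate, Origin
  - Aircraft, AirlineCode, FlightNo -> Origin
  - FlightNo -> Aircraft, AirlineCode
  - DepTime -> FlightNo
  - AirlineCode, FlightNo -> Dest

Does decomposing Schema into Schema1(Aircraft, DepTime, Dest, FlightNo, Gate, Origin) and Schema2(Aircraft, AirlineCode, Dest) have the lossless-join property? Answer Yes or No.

No

The shared attributes are {Aircraft, Dest} and {Aircraft, Dest}⁺ = {Aircraft, Dest}.
Neither Schema1 nor Schema2 is contained in that closure, so the decomposition is lossy.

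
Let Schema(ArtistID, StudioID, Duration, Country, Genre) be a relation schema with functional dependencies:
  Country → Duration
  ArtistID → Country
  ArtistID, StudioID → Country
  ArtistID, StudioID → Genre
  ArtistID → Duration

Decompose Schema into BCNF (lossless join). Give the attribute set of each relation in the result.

Candidate key of the original relation: {ArtistID, StudioID}.
{ArtistID, Country, Duration, Genre, StudioID}: {Country} determines {Country, Duration} here but is not a superkey — split on Country → Duration, giving {Country, Duration} and {ArtistID, Country, Genre, StudioID}.
{Country, Duration}: every determinant is a superkey — BCNF.
{ArtistID, Country, Genre, StudioID}: {ArtistID} determines {ArtistID, Country} here but is not a superkey — split on ArtistID → Country, giving {ArtistID, Country} and {ArtistID, Genre, StudioID}.
{ArtistID, Country}: every determinant is a superkey — BCNF.
{ArtistID, Genre, StudioID}: every determinant is a superkey — BCNF.

{ArtistID, Country}; {ArtistID, Genre, StudioID}; {Country, Duration}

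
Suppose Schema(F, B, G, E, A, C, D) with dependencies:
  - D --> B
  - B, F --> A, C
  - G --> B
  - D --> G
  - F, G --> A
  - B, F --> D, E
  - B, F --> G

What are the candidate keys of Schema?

{B, F}, {D, F}, {F, G}

No FD produces {F}, so it must be in every candidate key.
{B, F} is a candidate key since {B, F}⁺ = {A, B, C, D, E, F, G} covers every attribute.
{D, F} is a candidate key since {D, F}⁺ = {A, B, C, D, E, F, G} covers every attribute.
{F, G} is a candidate key since {F, G}⁺ = {A, B, C, D, E, F, G} covers every attribute.
Any other superkey properly contains one of these, so there are no further candidate keys.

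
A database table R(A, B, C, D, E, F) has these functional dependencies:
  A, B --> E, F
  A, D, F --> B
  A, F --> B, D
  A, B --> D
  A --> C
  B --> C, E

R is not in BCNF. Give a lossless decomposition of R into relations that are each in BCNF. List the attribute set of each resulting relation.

{A, B, D, F}; {A, C}; {B, E}

Candidate keys of the original relation: {A, B}, {A, F}.
{A, B, C, D, E, F}: {A} determines {A, C} here but is not a superkey — split on A --> C, giving {A, C} and {A, B, D, E, F}.
{A, C} is in BCNF.
{A, B, D, E, F}: {B} determines {B, E} here but is not a superkey — split on B --> E, giving {B, E} and {A, B, D, F}.
{B, E} is in BCNF.
{A, B, D, F} is in BCNF.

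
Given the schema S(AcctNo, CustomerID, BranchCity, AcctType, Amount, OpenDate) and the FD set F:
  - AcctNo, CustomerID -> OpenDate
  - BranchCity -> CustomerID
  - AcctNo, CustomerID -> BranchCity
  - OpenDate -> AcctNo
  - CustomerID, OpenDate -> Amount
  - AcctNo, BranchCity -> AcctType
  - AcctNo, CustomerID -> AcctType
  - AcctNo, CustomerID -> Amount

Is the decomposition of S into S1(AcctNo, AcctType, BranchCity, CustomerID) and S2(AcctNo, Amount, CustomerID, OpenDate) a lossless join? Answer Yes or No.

S1 ∩ S2 = {AcctNo, CustomerID}; its closure under F is {AcctNo, AcctType, Amount, BranchCity, CustomerID, OpenDate}.
S1 is contained in that closure, so S1 ∩ S2 -> S1 holds and the join is lossless.

Yes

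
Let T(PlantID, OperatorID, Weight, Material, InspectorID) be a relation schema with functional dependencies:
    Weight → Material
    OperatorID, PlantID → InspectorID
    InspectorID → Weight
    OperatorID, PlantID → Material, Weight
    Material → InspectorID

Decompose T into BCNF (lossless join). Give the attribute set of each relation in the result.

Candidate key of the original relation: {OperatorID, PlantID}.
Within {InspectorID, Material, OperatorID, PlantID, Weight}: {Weight}⁺ ∩ {InspectorID, Material, OperatorID, PlantID, Weight} = {InspectorID, Material, Weight}, not the whole set, so Weight → InspectorID, Material violates BCNF; decompose into {InspectorID, Material, Weight} and {OperatorID, PlantID, Weight}.
{InspectorID, Material, Weight} is in BCNF.
{OperatorID, PlantID, Weight} is in BCNF.

{InspectorID, Material, Weight}; {OperatorID, PlantID, Weight}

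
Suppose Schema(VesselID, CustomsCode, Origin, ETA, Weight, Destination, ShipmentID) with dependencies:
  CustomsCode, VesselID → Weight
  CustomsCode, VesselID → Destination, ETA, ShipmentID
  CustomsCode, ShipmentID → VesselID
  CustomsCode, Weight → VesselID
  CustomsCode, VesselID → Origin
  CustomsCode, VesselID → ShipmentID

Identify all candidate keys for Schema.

{CustomsCode, ShipmentID}, {CustomsCode, VesselID}, {CustomsCode, Weight}

{CustomsCode} never appears on the right of any FD, so every key must include it.
{CustomsCode, ShipmentID}⁺ = {CustomsCode, Destination, ETA, Origin, ShipmentID, VesselID, Weight}, which is every attribute, so {CustomsCode, ShipmentID} is a candidate key.
{CustomsCode, VesselID}⁺ = {CustomsCode, Destination, ETA, Origin, ShipmentID, VesselID, Weight}, which is every attribute, so {CustomsCode, VesselID} is a candidate key.
{CustomsCode, Weight}⁺ = {CustomsCode, Destination, ETA, Origin, ShipmentID, VesselID, Weight}, which is every attribute, so {CustomsCode, Weight} is a candidate key.
No proper subset of any of these is a key, and no other minimal superkey exists.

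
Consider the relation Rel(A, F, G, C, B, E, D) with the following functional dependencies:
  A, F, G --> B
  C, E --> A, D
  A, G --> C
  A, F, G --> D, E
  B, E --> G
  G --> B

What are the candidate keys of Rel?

Attributes never on any right-hand side: {F} — every candidate key must contain it.
{A, F, G} is a candidate key since {A, F, G}⁺ = {A, B, C, D, E, F, G} covers every attribute.
{A, B, E, F} is a candidate key since {A, B, E, F}⁺ = {A, B, C, D, E, F, G} covers every attribute.
{B, C, E, F} is a candidate key since {B, C, E, F}⁺ = {A, B, C, D, E, F, G} covers every attribute.
{C, E, F, G} is a candidate key since {C, E, F, G}⁺ = {A, B, C, D, E, F, G} covers every attribute.
Any other superkey properly contains one of these, so there are no further candidate keys.

{A, B, E, F}, {A, F, G}, {B, C, E, F}, {C, E, F, G}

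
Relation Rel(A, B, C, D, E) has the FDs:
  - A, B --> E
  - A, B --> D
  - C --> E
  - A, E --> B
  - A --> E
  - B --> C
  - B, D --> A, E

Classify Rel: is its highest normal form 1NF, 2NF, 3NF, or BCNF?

1NF

Candidate keys: {A}, {B, D}. Prime attributes: {A, B, D}.
C --> E: {C}⁺ = {C, E}, which is not all of the attributes, so the left side is not a superkey — BCNF is violated.
C --> E determines the non-prime attribute {E} from a non-superkey — 3NF is violated.
Since {B} ⊂ {B, D} and {B}⁺ ⊇ {C, E} with {C, E} non-prime, there is a partial dependency; 2NF fails.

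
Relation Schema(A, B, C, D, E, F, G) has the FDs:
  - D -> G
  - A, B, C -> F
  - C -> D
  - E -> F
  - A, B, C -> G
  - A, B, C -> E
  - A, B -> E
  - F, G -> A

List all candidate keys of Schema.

{A, B, C}, {B, C, E}, {B, C, F}

{B, C} never appear on the right of any FD, so every key must include all of them.
{A, B, C}⁺ = {A, B, C, D, E, F, G} — all of the relation — so {A, B, C} is a candidate key.
{B, C, E}⁺ = {A, B, C, D, E, F, G} — all of the relation — so {B, C, E} is a candidate key.
{B, C, F}⁺ = {A, B, C, D, E, F, G} — all of the relation — so {B, C, F} is a candidate key.
No proper subset of any of these is a key, and no other minimal superkey exists.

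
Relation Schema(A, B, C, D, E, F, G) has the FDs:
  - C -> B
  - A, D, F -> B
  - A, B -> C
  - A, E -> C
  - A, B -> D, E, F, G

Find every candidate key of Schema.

{A, B}, {A, C}, {A, D, F}, {A, E}

{A} never appears on the right of any FD, so every key must include it.
{A, B}⁺ = {A, B, C, D, E, F, G} — all of the relation — so {A, B} is a candidate key.
{A, C}⁺ = {A, B, C, D, E, F, G} — all of the relation — so {A, C} is a candidate key.
{A, E}⁺ = {A, B, C, D, E, F, G} — all of the relation — so {A, E} is a candidate key.
{A, D, F}⁺ = {A, B, C, D, E, F, G} — all of the relation — so {A, D, F} is a candidate key.
No proper subset of any of these is a key, and no other minimal superkey exists.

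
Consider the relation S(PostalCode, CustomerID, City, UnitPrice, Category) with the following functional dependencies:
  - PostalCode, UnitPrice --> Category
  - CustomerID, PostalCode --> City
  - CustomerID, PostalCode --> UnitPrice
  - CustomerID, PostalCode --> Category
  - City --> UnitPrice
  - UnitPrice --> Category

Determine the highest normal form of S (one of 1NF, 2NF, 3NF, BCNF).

Candidate key: {CustomerID, PostalCode}. Prime attributes: {CustomerID, PostalCode}.
PostalCode, UnitPrice --> Category: {PostalCode, UnitPrice}⁺ = {Category, PostalCode, UnitPrice}, which is not all of the attributes, so the left side is not a superkey — BCNF is violated.
PostalCode, UnitPrice --> Category determines the non-prime attribute {Category} from a non-superkey — 3NF is violated.
No proper subset of a key has a non-prime attribute in its closure, so there is no partial dependency; 2NF holds.

2NF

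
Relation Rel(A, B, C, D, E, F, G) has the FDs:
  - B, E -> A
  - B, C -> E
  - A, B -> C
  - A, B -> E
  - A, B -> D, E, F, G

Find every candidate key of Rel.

{A, B}, {B, C}, {B, E}

Attributes never on any right-hand side: {B} — every candidate key must contain it.
{A, B}⁺ = {A, B, C, D, E, F, G} — all of the relation — so {A, B} is a candidate key.
{B, C}⁺ = {A, B, C, D, E, F, G} — all of the relation — so {B, C} is a candidate key.
{B, E}⁺ = {A, B, C, D, E, F, G} — all of the relation — so {B, E} is a candidate key.
No proper subset of any of these is a key, and no other minimal superkey exists.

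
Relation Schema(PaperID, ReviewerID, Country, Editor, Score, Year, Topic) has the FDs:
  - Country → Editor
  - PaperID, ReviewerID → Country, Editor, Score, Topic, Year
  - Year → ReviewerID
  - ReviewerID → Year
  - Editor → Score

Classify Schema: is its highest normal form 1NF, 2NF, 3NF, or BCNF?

2NF

Candidate keys: {PaperID, ReviewerID}, {PaperID, Year}. Prime attributes: {PaperID, ReviewerID, Year}.
Country → Editor breaks BCNF: {Country}⁺ = {Country, Editor, Score}, so {Country} is not a superkey.
Because {Editor} is non-prime and the left side of Country → Editor is not a superkey, the relation is not in 3NF.
No non-prime attribute depends on a proper subset of any candidate key, so 2NF holds.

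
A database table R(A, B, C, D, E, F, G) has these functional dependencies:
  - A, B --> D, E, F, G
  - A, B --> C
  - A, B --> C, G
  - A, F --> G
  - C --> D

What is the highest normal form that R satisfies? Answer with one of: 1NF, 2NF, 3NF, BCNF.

Candidate key: {A, B}. Prime attributes: {A, B}.
A, F --> G breaks BCNF: {A, F}⁺ = {A, F, G}, so {A, F} is not a superkey.
A, F --> G determines the non-prime attribute {G} from a non-superkey — 3NF is violated.
No proper subset of a key has a non-prime attribute in its closure, so there is no partial dependency; 2NF holds.

2NF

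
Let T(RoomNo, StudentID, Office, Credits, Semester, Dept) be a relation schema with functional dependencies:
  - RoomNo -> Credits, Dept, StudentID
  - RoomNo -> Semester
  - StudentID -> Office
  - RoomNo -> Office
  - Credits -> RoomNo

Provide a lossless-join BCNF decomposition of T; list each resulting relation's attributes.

Candidate keys of the original relation: {Credits}, {RoomNo}.
{Credits, Dept, Office, RoomNo, Semester, StudentID}: {StudentID} determines {Office, StudentID} here but is not a superkey — split on StudentID -> Office, giving {Office, StudentID} and {Credits, Dept, RoomNo, Semester, StudentID}.
{Office, StudentID}: every determinant is a superkey — BCNF.
{Credits, Dept, RoomNo, Semester, StudentID}: every determinant is a superkey — BCNF.

{Credits, Dept, RoomNo, Semester, StudentID}; {Office, StudentID}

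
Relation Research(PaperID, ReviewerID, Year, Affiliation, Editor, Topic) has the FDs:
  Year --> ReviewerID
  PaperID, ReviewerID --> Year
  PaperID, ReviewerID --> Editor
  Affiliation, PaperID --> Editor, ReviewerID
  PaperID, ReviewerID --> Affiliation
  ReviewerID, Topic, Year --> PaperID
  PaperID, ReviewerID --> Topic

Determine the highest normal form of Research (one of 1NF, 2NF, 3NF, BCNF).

Candidate keys: {Affiliation, PaperID}, {PaperID, ReviewerID}, {PaperID, Year}, {Topic, Year}. Prime attributes: {Affiliation, PaperID, ReviewerID, Topic, Year}.
For Year --> ReviewerID we have {Year}⁺ = {ReviewerID, Year}; {Year} is not a superkey, so BCNF fails.
But every attribute on its right side ({ReviewerID}) is prime, and the same holds for every other non-superkey FD, so 3NF still holds.

3NF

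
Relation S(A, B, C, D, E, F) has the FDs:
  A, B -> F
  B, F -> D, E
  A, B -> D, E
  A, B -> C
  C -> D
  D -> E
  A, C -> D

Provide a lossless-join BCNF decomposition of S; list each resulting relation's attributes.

{A, B, C, F}; {B, D, F}; {D, E}

Candidate key of the original relation: {A, B}.
Within {A, B, C, D, E, F}: {B, F}⁺ ∩ {A, B, C, D, E, F} = {B, D, E, F}, not the whole set, so B, F -> D, E violates BCNF; decompose into {B, D, E, F} and {A, B, C, F}.
Within {B, D, E, F}: {D}⁺ ∩ {B, D, E, F} = {D, E}, not the whole set, so D -> E violates BCNF; decompose into {D, E} and {B, D, F}.
{D, E} is in BCNF.
{B, D, F} is in BCNF.
{A, B, C, F} is in BCNF.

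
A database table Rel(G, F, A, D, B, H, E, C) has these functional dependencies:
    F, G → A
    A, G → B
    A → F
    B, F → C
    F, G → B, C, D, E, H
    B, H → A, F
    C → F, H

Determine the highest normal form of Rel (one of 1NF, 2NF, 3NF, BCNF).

Candidate keys: {A, G}, {B, G, H}, {C, G}, {F, G}. Prime attributes: {A, B, C, F, G, H}.
A → F: {A}⁺ = {A, F}, which is not all of the attributes, so the left side is not a superkey — BCNF is violated.
Its right-hand attributes {F} are all prime, as are those of every other non-superkey FD — the relation is in 3NF.

3NF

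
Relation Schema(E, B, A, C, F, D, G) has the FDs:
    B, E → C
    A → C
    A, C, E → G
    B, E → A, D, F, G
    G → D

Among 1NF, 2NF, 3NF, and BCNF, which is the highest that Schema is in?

Candidate key: {B, E}. Prime attributes: {B, E}.
A → C: {A}⁺ = {A, C}, which is not all of the attributes, so the left side is not a superkey — BCNF is violated.
A → C has non-prime {C} on the right and a non-superkey on the left, so 3NF fails.
No non-prime attribute depends on a proper subset of any candidate key, so 2NF holds.

2NF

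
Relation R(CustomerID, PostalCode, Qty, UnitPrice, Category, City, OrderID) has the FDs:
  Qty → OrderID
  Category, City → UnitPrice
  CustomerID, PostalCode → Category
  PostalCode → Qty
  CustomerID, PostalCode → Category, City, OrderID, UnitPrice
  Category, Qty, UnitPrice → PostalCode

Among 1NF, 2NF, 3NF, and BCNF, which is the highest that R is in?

Candidate keys: {Category, City, CustomerID, Qty}, {Category, CustomerID, Qty, UnitPrice}, {CustomerID, PostalCode}. Prime attributes: {Category, City, CustomerID, PostalCode, Qty, UnitPrice}.
Qty → OrderID breaks BCNF: {Qty}⁺ = {OrderID, Qty}, so {Qty} is not a superkey.
Qty → OrderID determines the non-prime attribute {OrderID} from a non-superkey — 3NF is violated.
Since {PostalCode} ⊂ {CustomerID, PostalCode} and {PostalCode}⁺ ⊇ {OrderID} with {OrderID} non-prime, there is a partial dependency; 2NF fails.

1NF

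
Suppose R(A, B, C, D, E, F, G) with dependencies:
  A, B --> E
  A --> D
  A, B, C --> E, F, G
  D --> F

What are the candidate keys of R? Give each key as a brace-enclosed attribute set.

Attributes never on any right-hand side: {A, B, C} — every candidate key must contain all of them.
{A, B, C}⁺ = {A, B, C, D, E, F, G} — all of the relation — so {A, B, C} is a candidate key.
No smaller or unrelated set reaches every attribute, so there are no other keys.

{A, B, C}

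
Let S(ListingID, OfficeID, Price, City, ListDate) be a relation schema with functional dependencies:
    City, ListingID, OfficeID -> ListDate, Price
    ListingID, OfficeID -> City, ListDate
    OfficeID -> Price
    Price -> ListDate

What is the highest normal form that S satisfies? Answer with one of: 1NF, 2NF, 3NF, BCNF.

1NF

Candidate key: {ListingID, OfficeID}. Prime attributes: {ListingID, OfficeID}.
OfficeID -> Price: {OfficeID}⁺ = {ListDate, OfficeID, Price}, which is not all of the attributes, so the left side is not a superkey — BCNF is violated.
Because {Price} is non-prime and the left side of OfficeID -> Price is not a superkey, the relation is not in 3NF.
{OfficeID} is a proper subset of the key {ListingID, OfficeID}, and {OfficeID}⁺ contains the non-prime attributes {ListDate, Price} — a partial dependency, so 2NF is violated.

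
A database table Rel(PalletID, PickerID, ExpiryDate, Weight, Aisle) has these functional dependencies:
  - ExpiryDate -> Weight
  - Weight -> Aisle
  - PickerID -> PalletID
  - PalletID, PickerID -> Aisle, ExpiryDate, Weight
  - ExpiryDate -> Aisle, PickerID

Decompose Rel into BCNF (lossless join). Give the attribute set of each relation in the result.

{Aisle, Weight}; {ExpiryDate, PalletID, PickerID, Weight}

Candidate keys of the original relation: {ExpiryDate}, {PickerID}.
Within {Aisle, ExpiryDate, PalletID, PickerID, Weight}: {Weight}⁺ ∩ {Aisle, ExpiryDate, PalletID, PickerID, Weight} = {Aisle, Weight}, not the whole set, so Weight -> Aisle violates BCNF; decompose into {Aisle, Weight} and {ExpiryDate, PalletID, PickerID, Weight}.
{Aisle, Weight}: every determinant is a superkey — BCNF.
{ExpiryDate, PalletID, PickerID, Weight}: every determinant is a superkey — BCNF.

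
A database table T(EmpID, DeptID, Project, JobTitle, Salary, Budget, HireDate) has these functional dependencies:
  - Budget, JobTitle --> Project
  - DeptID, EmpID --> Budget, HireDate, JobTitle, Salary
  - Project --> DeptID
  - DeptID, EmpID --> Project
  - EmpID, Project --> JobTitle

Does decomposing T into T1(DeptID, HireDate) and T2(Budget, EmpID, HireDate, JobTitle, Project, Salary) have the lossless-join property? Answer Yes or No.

Common attributes: {HireDate}; their closure is {HireDate}.
Neither T1 nor T2 is contained in that closure, so the decomposition is lossy.

No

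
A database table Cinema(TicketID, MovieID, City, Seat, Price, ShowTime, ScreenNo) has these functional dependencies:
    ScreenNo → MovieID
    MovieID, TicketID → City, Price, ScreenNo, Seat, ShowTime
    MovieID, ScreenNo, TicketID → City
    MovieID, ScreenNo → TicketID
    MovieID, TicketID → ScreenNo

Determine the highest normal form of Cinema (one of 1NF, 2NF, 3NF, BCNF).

BCNF

Candidate keys: {MovieID, TicketID}, {ScreenNo}. Prime attributes: {MovieID, ScreenNo, TicketID}.
Every FD has a superkey on the left, so the relation is in BCNF.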